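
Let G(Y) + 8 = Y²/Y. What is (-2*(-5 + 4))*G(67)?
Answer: 118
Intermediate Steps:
G(Y) = -8 + Y (G(Y) = -8 + Y²/Y = -8 + Y)
(-2*(-5 + 4))*G(67) = (-2*(-5 + 4))*(-8 + 67) = -2*(-1)*59 = 2*59 = 118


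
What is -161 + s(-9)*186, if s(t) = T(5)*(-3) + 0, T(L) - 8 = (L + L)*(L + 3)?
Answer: -49265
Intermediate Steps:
T(L) = 8 + 2*L*(3 + L) (T(L) = 8 + (L + L)*(L + 3) = 8 + (2*L)*(3 + L) = 8 + 2*L*(3 + L))
s(t) = -264 (s(t) = (8 + 2*5² + 6*5)*(-3) + 0 = (8 + 2*25 + 30)*(-3) + 0 = (8 + 50 + 30)*(-3) + 0 = 88*(-3) + 0 = -264 + 0 = -264)
-161 + s(-9)*186 = -161 - 264*186 = -161 - 49104 = -49265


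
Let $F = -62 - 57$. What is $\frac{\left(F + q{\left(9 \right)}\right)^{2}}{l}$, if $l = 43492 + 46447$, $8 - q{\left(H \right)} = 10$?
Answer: $\frac{14641}{89939} \approx 0.16279$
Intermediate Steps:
$q{\left(H \right)} = -2$ ($q{\left(H \right)} = 8 - 10 = -2$)
$F = -119$
$l = 89939$
$\frac{\left(F + q{\left(9 \right)}\right)^{2}}{l} = \frac{\left(-119 - 2\right)^{2}}{89939} = \left(-121\right)^{2} \cdot \frac{1}{89939} = 14641 \cdot \frac{1}{89939} = \frac{14641}{89939}$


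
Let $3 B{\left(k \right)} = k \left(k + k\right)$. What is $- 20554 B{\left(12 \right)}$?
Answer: $-1973184$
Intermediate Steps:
$B{\left(k \right)} = \frac{2 k^{2}}{3}$ ($B{\left(k \right)} = \frac{k \left(k + k\right)}{3} = \frac{k 2 k}{3} = \frac{2 k^{2}}{3}$)
$- 20554 B{\left(12 \right)} = - 20554 \frac{2 \cdot 12^{2}}{3} = - 20554 \cdot \frac{2}{3} \cdot 144 = \left(-20554\right) 96 = -1973184$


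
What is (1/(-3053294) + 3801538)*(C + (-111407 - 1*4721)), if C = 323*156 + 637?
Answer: -755664398757230613/3053294 ≈ -2.4749e+11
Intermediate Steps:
C = 51025 (C = 50388 + 637 = 51025)
(1/(-3053294) + 3801538)*(C + (-111407 - 1*4721)) = (1/(-3053294) + 3801538)*(51025 + (-111407 - 1*4721)) = (-1/3053294 + 3801538)*(51025 + (-111407 - 4721)) = 11607213166171*(51025 - 116128)/3053294 = (11607213166171/3053294)*(-65103) = -755664398757230613/3053294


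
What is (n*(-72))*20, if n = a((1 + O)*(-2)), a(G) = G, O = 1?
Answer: 5760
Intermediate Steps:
n = -4 (n = (1 + 1)*(-2) = 2*(-2) = -4)
(n*(-72))*20 = -4*(-72)*20 = 288*20 = 5760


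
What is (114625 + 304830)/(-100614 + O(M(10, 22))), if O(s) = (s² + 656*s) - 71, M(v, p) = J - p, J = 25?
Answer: -419455/98708 ≈ -4.2495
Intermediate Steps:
M(v, p) = 25 - p
O(s) = -71 + s² + 656*s
(114625 + 304830)/(-100614 + O(M(10, 22))) = (114625 + 304830)/(-100614 + (-71 + (25 - 1*22)² + 656*(25 - 1*22))) = 419455/(-100614 + (-71 + (25 - 22)² + 656*(25 - 22))) = 419455/(-100614 + (-71 + 3² + 656*3)) = 419455/(-100614 + (-71 + 9 + 1968)) = 419455/(-100614 + 1906) = 419455/(-98708) = 419455*(-1/98708) = -419455/98708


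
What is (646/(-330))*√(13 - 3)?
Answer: -323*√10/165 ≈ -6.1904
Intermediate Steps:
(646/(-330))*√(13 - 3) = (646*(-1/330))*√10 = -323*√10/165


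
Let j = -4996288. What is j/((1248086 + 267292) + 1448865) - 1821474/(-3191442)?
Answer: -37397417777/33546842583 ≈ -1.1148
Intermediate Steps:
j/((1248086 + 267292) + 1448865) - 1821474/(-3191442) = -4996288/((1248086 + 267292) + 1448865) - 1821474/(-3191442) = -4996288/(1515378 + 1448865) - 1821474*(-1/3191442) = -4996288/2964243 + 303579/531907 = -4996288*1/2964243 + 303579/531907 = -106304/63069 + 303579/531907 = -37397417777/33546842583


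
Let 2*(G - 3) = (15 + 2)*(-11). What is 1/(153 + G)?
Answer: 2/125 ≈ 0.016000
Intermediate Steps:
G = -181/2 (G = 3 + ((15 + 2)*(-11))/2 = 3 + (17*(-11))/2 = 3 + (1/2)*(-187) = 3 - 187/2 = -181/2 ≈ -90.500)
1/(153 + G) = 1/(153 - 181/2) = 1/(125/2) = 2/125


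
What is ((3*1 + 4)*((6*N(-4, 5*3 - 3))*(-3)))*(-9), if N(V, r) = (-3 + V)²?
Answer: 55566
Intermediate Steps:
((3*1 + 4)*((6*N(-4, 5*3 - 3))*(-3)))*(-9) = ((3*1 + 4)*((6*(-3 - 4)²)*(-3)))*(-9) = ((3 + 4)*((6*(-7)²)*(-3)))*(-9) = (7*((6*49)*(-3)))*(-9) = (7*(294*(-3)))*(-9) = (7*(-882))*(-9) = -6174*(-9) = 55566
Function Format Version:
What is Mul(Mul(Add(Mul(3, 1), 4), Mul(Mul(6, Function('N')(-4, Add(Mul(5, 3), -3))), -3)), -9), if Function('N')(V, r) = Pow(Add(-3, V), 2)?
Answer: 55566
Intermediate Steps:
Mul(Mul(Add(Mul(3, 1), 4), Mul(Mul(6, Function('N')(-4, Add(Mul(5, 3), -3))), -3)), -9) = Mul(Mul(Add(Mul(3, 1), 4), Mul(Mul(6, Pow(Add(-3, -4), 2)), -3)), -9) = Mul(Mul(Add(3, 4), Mul(Mul(6, Pow(-7, 2)), -3)), -9) = Mul(Mul(7, Mul(Mul(6, 49), -3)), -9) = Mul(Mul(7, Mul(294, -3)), -9) = Mul(Mul(7, -882), -9) = Mul(-6174, -9) = 55566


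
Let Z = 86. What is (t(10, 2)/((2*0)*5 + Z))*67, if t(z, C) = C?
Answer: 67/43 ≈ 1.5581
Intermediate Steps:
(t(10, 2)/((2*0)*5 + Z))*67 = (2/((2*0)*5 + 86))*67 = (2/(0*5 + 86))*67 = (2/(0 + 86))*67 = (2/86)*67 = ((1/86)*2)*67 = (1/43)*67 = 67/43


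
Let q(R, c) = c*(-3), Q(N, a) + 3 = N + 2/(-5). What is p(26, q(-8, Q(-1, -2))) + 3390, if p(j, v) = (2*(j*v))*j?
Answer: 106182/5 ≈ 21236.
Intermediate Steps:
Q(N, a) = -17/5 + N (Q(N, a) = -3 + (N + 2/(-5)) = -3 + (N + 2*(-1/5)) = -3 + (N - 2/5) = -3 + (-2/5 + N) = -17/5 + N)
q(R, c) = -3*c
p(j, v) = 2*v*j**2 (p(j, v) = (2*j*v)*j = 2*v*j**2)
p(26, q(-8, Q(-1, -2))) + 3390 = 2*(-3*(-17/5 - 1))*26**2 + 3390 = 2*(-3*(-22/5))*676 + 3390 = 2*(66/5)*676 + 3390 = 89232/5 + 3390 = 106182/5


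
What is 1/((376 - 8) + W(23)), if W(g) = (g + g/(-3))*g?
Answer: 3/2162 ≈ 0.0013876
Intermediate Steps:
W(g) = 2*g**2/3 (W(g) = (g + g*(-1/3))*g = (g - g/3)*g = (2*g/3)*g = 2*g**2/3)
1/((376 - 8) + W(23)) = 1/((376 - 8) + (2/3)*23**2) = 1/(368 + (2/3)*529) = 1/(368 + 1058/3) = 1/(2162/3) = 3/2162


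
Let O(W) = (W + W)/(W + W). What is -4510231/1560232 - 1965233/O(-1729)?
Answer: -3066223924287/1560232 ≈ -1.9652e+6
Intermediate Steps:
O(W) = 1 (O(W) = (2*W)/((2*W)) = (2*W)*(1/(2*W)) = 1)
-4510231/1560232 - 1965233/O(-1729) = -4510231/1560232 - 1965233/1 = -4510231*1/1560232 - 1965233*1 = -4510231/1560232 - 1965233 = -3066223924287/1560232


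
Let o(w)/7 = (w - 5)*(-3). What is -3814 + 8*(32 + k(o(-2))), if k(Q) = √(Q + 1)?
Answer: -3558 + 16*√37 ≈ -3460.7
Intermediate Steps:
o(w) = 105 - 21*w (o(w) = 7*((w - 5)*(-3)) = 7*((-5 + w)*(-3)) = 7*(15 - 3*w) = 105 - 21*w)
k(Q) = √(1 + Q)
-3814 + 8*(32 + k(o(-2))) = -3814 + 8*(32 + √(1 + (105 - 21*(-2)))) = -3814 + 8*(32 + √(1 + (105 + 42))) = -3814 + 8*(32 + √(1 + 147)) = -3814 + 8*(32 + √148) = -3814 + 8*(32 + 2*√37) = -3814 + (256 + 16*√37) = -3558 + 16*√37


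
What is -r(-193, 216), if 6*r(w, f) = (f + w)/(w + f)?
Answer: -⅙ ≈ -0.16667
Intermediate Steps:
r(w, f) = ⅙ (r(w, f) = ((f + w)/(w + f))/6 = ((f + w)/(f + w))/6 = (⅙)*1 = ⅙)
-r(-193, 216) = -1*⅙ = -⅙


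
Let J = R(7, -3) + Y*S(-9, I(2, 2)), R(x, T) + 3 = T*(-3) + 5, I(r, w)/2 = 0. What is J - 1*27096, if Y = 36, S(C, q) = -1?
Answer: -27121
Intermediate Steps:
I(r, w) = 0 (I(r, w) = 2*0 = 0)
R(x, T) = 2 - 3*T (R(x, T) = -3 + (T*(-3) + 5) = -3 + (-3*T + 5) = -3 + (5 - 3*T) = 2 - 3*T)
J = -25 (J = (2 - 3*(-3)) + 36*(-1) = (2 + 9) - 36 = 11 - 36 = -25)
J - 1*27096 = -25 - 1*27096 = -25 - 27096 = -27121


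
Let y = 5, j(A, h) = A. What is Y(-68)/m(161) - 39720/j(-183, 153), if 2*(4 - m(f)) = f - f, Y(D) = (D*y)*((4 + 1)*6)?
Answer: -142310/61 ≈ -2332.9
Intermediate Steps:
Y(D) = 150*D (Y(D) = (D*5)*((4 + 1)*6) = (5*D)*(5*6) = (5*D)*30 = 150*D)
m(f) = 4 (m(f) = 4 - (f - f)/2 = 4 - ½*0 = 4 + 0 = 4)
Y(-68)/m(161) - 39720/j(-183, 153) = (150*(-68))/4 - 39720/(-183) = -10200*¼ - 39720*(-1/183) = -2550 + 13240/61 = -142310/61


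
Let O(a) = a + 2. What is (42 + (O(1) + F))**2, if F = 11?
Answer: 3136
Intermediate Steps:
O(a) = 2 + a
(42 + (O(1) + F))**2 = (42 + ((2 + 1) + 11))**2 = (42 + (3 + 11))**2 = (42 + 14)**2 = 56**2 = 3136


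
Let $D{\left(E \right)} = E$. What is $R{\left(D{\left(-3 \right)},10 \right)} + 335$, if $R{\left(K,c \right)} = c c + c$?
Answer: $445$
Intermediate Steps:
$R{\left(K,c \right)} = c + c^{2}$ ($R{\left(K,c \right)} = c^{2} + c = c + c^{2}$)
$R{\left(D{\left(-3 \right)},10 \right)} + 335 = 10 \left(1 + 10\right) + 335 = 10 \cdot 11 + 335 = 110 + 335 = 445$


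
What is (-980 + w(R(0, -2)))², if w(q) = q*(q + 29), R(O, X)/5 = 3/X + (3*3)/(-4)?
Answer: 351750025/256 ≈ 1.3740e+6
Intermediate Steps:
R(O, X) = -45/4 + 15/X (R(O, X) = 5*(3/X + (3*3)/(-4)) = 5*(3/X + 9*(-¼)) = 5*(3/X - 9/4) = 5*(-9/4 + 3/X) = -45/4 + 15/X)
w(q) = q*(29 + q)
(-980 + w(R(0, -2)))² = (-980 + (-45/4 + 15/(-2))*(29 + (-45/4 + 15/(-2))))² = (-980 + (-45/4 + 15*(-½))*(29 + (-45/4 + 15*(-½))))² = (-980 + (-45/4 - 15/2)*(29 + (-45/4 - 15/2)))² = (-980 - 75*(29 - 75/4)/4)² = (-980 - 75/4*41/4)² = (-980 - 3075/16)² = (-18755/16)² = 351750025/256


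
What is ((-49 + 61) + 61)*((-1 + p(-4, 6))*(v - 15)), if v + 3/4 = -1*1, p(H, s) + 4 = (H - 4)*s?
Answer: 259223/4 ≈ 64806.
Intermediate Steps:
p(H, s) = -4 + s*(-4 + H) (p(H, s) = -4 + (H - 4)*s = -4 + (-4 + H)*s = -4 + s*(-4 + H))
v = -7/4 (v = -3/4 - 1*1 = -3/4 - 1 = -7/4 ≈ -1.7500)
((-49 + 61) + 61)*((-1 + p(-4, 6))*(v - 15)) = ((-49 + 61) + 61)*((-1 + (-4 - 4*6 - 4*6))*(-7/4 - 15)) = (12 + 61)*((-1 + (-4 - 24 - 24))*(-67/4)) = 73*((-1 - 52)*(-67/4)) = 73*(-53*(-67/4)) = 73*(3551/4) = 259223/4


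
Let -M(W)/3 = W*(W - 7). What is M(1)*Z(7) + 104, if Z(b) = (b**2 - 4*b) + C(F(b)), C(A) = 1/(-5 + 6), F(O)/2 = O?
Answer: 500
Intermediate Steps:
F(O) = 2*O
C(A) = 1 (C(A) = 1/1 = 1)
M(W) = -3*W*(-7 + W) (M(W) = -3*W*(W - 7) = -3*W*(-7 + W))
Z(b) = 1 + b**2 - 4*b (Z(b) = (b**2 - 4*b) + 1 = 1 + b**2 - 4*b)
M(1)*Z(7) + 104 = (3*1*(7 - 1*1))*(1 + 7**2 - 4*7) + 104 = (3*1*(7 - 1))*(1 + 49 - 28) + 104 = (3*1*6)*22 + 104 = 18*22 + 104 = 396 + 104 = 500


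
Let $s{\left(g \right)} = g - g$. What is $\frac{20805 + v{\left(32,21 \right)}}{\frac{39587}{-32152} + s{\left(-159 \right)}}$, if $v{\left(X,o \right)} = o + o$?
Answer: $- \frac{670272744}{39587} \approx -16932.0$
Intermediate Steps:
$v{\left(X,o \right)} = 2 o$
$s{\left(g \right)} = 0$
$\frac{20805 + v{\left(32,21 \right)}}{\frac{39587}{-32152} + s{\left(-159 \right)}} = \frac{20805 + 2 \cdot 21}{\frac{39587}{-32152} + 0} = \frac{20805 + 42}{39587 \left(- \frac{1}{32152}\right) + 0} = \frac{20847}{- \frac{39587}{32152} + 0} = \frac{20847}{- \frac{39587}{32152}} = 20847 \left(- \frac{32152}{39587}\right) = - \frac{670272744}{39587}$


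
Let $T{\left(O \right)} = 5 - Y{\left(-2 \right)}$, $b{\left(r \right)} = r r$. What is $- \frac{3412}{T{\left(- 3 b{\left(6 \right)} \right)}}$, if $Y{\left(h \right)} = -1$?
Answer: $- \frac{1706}{3} \approx -568.67$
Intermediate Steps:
$b{\left(r \right)} = r^{2}$
$T{\left(O \right)} = 6$ ($T{\left(O \right)} = 5 - -1 = 5 + 1 = 6$)
$- \frac{3412}{T{\left(- 3 b{\left(6 \right)} \right)}} = - \frac{3412}{6} = \left(-3412\right) \frac{1}{6} = - \frac{1706}{3}$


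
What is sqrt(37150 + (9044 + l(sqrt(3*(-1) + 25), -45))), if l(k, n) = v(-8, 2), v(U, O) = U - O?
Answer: 2*sqrt(11546) ≈ 214.90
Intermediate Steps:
l(k, n) = -10 (l(k, n) = -8 - 1*2 = -8 - 2 = -10)
sqrt(37150 + (9044 + l(sqrt(3*(-1) + 25), -45))) = sqrt(37150 + (9044 - 10)) = sqrt(37150 + 9034) = sqrt(46184) = 2*sqrt(11546)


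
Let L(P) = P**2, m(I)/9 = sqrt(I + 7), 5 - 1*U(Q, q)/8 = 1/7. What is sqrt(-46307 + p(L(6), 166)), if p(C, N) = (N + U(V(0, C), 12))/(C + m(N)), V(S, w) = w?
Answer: sqrt(-81675510 - 20421387*sqrt(173))/(21*sqrt(4 + sqrt(173))) ≈ 215.19*I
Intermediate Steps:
U(Q, q) = 272/7 (U(Q, q) = 40 - 8/7 = 272/7)
m(I) = 9*sqrt(7 + I) (m(I) = 9*sqrt(I + 7) = 9*sqrt(7 + I))
p(C, N) = (272/7 + N)/(C + 9*sqrt(7 + N)) (p(C, N) = (N + 272/7)/(C + 9*sqrt(7 + N)) = (272/7 + N)/(C + 9*sqrt(7 + N)))
sqrt(-46307 + p(L(6), 166)) = sqrt(-46307 + (272/7 + 166)/(6**2 + 9*sqrt(7 + 166))) = sqrt(-46307 + (1434/7)/(36 + 9*sqrt(173))) = sqrt(-46307 + 1434/(7*(36 + 9*sqrt(173))))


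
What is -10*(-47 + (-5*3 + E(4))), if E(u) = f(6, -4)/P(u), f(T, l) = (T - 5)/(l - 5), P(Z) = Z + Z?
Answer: 22325/36 ≈ 620.14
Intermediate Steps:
P(Z) = 2*Z
f(T, l) = (-5 + T)/(-5 + l)
E(u) = -1/(18*u) (E(u) = ((-5 + 6)/(-5 - 4))/((2*u)) = (1/(-9))*(1/(2*u)) = (-⅑*1)*(1/(2*u)) = -1/(18*u))
-10*(-47 + (-5*3 + E(4))) = -10*(-47 + (-5*3 - 1/18/4)) = -10*(-47 + (-15 - 1/18*¼)) = -10*(-47 + (-15 - 1/72)) = -10*(-47 - 1081/72) = -10*(-4465/72) = 22325/36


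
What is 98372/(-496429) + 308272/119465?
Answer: 141283149708/59305890485 ≈ 2.3823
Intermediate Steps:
98372/(-496429) + 308272/119465 = 98372*(-1/496429) + 308272*(1/119465) = -98372/496429 + 308272/119465 = 141283149708/59305890485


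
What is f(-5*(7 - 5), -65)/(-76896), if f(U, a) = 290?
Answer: -145/38448 ≈ -0.0037713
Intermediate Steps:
f(-5*(7 - 5), -65)/(-76896) = 290/(-76896) = 290*(-1/76896) = -145/38448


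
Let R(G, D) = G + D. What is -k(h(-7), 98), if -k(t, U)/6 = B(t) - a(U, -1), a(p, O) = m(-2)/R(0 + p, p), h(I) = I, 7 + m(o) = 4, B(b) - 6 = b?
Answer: -579/98 ≈ -5.9082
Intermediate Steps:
B(b) = 6 + b
R(G, D) = D + G
m(o) = -3 (m(o) = -7 + 4 = -3)
a(p, O) = -3/(2*p) (a(p, O) = -3/(p + (0 + p)) = -3/(p + p) = -3*1/(2*p) = -3/(2*p))
k(t, U) = -36 - 9/U - 6*t (k(t, U) = -6*((6 + t) - (-3)/(2*U)) = -6*((6 + t) + 3/(2*U)) = -6*(6 + t + 3/(2*U)) = -36 - 9/U - 6*t)
-k(h(-7), 98) = -(-36 - 9/98 - 6*(-7)) = -(-36 - 9*1/98 + 42) = -(-36 - 9/98 + 42) = -1*579/98 = -579/98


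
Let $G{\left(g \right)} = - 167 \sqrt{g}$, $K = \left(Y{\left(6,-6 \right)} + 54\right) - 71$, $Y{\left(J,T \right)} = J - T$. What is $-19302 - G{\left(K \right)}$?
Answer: $-19302 + 167 i \sqrt{5} \approx -19302.0 + 373.42 i$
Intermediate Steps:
$K = -5$ ($K = \left(\left(6 - -6\right) + 54\right) - 71 = \left(\left(6 + 6\right) + 54\right) - 71 = \left(12 + 54\right) - 71 = 66 - 71 = -5$)
$-19302 - G{\left(K \right)} = -19302 - - 167 \sqrt{-5} = -19302 - - 167 i \sqrt{5} = -19302 + 167 i \sqrt{5}$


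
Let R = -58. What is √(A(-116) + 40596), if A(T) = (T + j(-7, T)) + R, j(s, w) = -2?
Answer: 2*√10105 ≈ 201.05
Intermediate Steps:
A(T) = -60 + T (A(T) = (T - 2) - 58 = (-2 + T) - 58 = -60 + T)
√(A(-116) + 40596) = √((-60 - 116) + 40596) = √(-176 + 40596) = √40420 = 2*√10105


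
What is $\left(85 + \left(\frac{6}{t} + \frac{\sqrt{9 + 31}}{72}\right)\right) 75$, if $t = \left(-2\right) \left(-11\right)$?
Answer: $\frac{70350}{11} + \frac{25 \sqrt{10}}{12} \approx 6402.0$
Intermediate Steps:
$t = 22$
$\left(85 + \left(\frac{6}{t} + \frac{\sqrt{9 + 31}}{72}\right)\right) 75 = \left(85 + \left(\frac{6}{22} + \frac{\sqrt{9 + 31}}{72}\right)\right) 75 = \left(85 + \left(6 \cdot \frac{1}{22} + \sqrt{40} \cdot \frac{1}{72}\right)\right) 75 = \left(85 + \left(\frac{3}{11} + 2 \sqrt{10} \cdot \frac{1}{72}\right)\right) 75 = \left(85 + \left(\frac{3}{11} + \frac{\sqrt{10}}{36}\right)\right) 75 = \left(\frac{938}{11} + \frac{\sqrt{10}}{36}\right) 75 = \frac{70350}{11} + \frac{25 \sqrt{10}}{12}$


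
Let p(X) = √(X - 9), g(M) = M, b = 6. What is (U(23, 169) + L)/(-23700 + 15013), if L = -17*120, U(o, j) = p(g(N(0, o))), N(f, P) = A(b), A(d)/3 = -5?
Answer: 120/511 - 2*I*√6/8687 ≈ 0.23483 - 0.00056394*I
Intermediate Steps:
A(d) = -15 (A(d) = 3*(-5) = -15)
N(f, P) = -15
p(X) = √(-9 + X)
U(o, j) = 2*I*√6 (U(o, j) = √(-9 - 15) = √(-24) = 2*I*√6)
L = -2040
(U(23, 169) + L)/(-23700 + 15013) = (2*I*√6 - 2040)/(-23700 + 15013) = (-2040 + 2*I*√6)/(-8687) = (-2040 + 2*I*√6)*(-1/8687) = 120/511 - 2*I*√6/8687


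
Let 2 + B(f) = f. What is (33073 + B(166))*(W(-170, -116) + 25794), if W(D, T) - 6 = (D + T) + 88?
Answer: 850933674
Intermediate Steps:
B(f) = -2 + f
W(D, T) = 94 + D + T (W(D, T) = 6 + ((D + T) + 88) = 6 + (88 + D + T) = 94 + D + T)
(33073 + B(166))*(W(-170, -116) + 25794) = (33073 + (-2 + 166))*((94 - 170 - 116) + 25794) = (33073 + 164)*(-192 + 25794) = 33237*25602 = 850933674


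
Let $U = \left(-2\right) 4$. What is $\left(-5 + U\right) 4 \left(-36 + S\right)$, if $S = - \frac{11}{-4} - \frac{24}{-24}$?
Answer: $1677$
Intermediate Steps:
$U = -8$
$S = \frac{15}{4}$ ($S = \left(-11\right) \left(- \frac{1}{4}\right) - -1 = \frac{11}{4} + 1 = \frac{15}{4} \approx 3.75$)
$\left(-5 + U\right) 4 \left(-36 + S\right) = \left(-5 - 8\right) 4 \left(-36 + \frac{15}{4}\right) = \left(-13\right) 4 \left(- \frac{129}{4}\right) = \left(-52\right) \left(- \frac{129}{4}\right) = 1677$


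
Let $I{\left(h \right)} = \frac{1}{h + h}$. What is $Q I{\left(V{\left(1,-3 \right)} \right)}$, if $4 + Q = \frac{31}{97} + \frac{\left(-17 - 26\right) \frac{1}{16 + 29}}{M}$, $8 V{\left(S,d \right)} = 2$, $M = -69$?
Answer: $- \frac{2208628}{301185} \approx -7.3331$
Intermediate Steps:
$V{\left(S,d \right)} = \frac{1}{4}$ ($V{\left(S,d \right)} = \frac{1}{8} \cdot 2 = \frac{1}{4}$)
$I{\left(h \right)} = \frac{1}{2 h}$
$Q = - \frac{1104314}{301185}$ ($Q = -4 + \left(\frac{31}{97} + \frac{\left(-17 - 26\right) \frac{1}{16 + 29}}{-69}\right) = -4 + \left(31 \cdot \frac{1}{97} + - \frac{43}{45} \left(- \frac{1}{69}\right)\right) = -4 + \left(\frac{31}{97} + \left(-43\right) \frac{1}{45} \left(- \frac{1}{69}\right)\right) = -4 + \left(\frac{31}{97} - - \frac{43}{3105}\right) = -4 + \left(\frac{31}{97} + \frac{43}{3105}\right) = -4 + \frac{100426}{301185} = - \frac{1104314}{301185} \approx -3.6666$)
$Q I{\left(V{\left(1,-3 \right)} \right)} = - \frac{1104314 \frac{\frac{1}{\frac{1}{4}}}{2}}{301185} = - \frac{1104314 \cdot \frac{1}{2} \cdot 4}{301185} = \left(- \frac{1104314}{301185}\right) 2 = - \frac{2208628}{301185}$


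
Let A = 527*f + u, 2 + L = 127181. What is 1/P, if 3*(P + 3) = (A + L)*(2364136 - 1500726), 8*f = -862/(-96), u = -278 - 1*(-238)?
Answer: 576/21174488302937 ≈ 2.7203e-11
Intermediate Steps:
L = 127179 (L = -2 + 127181 = 127179)
u = -40 (u = -278 + 238 = -40)
f = 431/384 (f = (-862/(-96))/8 = (-862*(-1/96))/8 = (1/8)*(431/48) = 431/384 ≈ 1.1224)
A = 211777/384 (A = 527*(431/384) - 40 = 227137/384 - 40 = 211777/384 ≈ 551.50)
P = 21174488302937/576 (P = -3 + ((211777/384 + 127179)*(2364136 - 1500726))/3 = -3 + ((49048513/384)*863410)/3 = -3 + (1/3)*(21174488304665/192) = -3 + 21174488304665/576 = 21174488302937/576 ≈ 3.6761e+10)
1/P = 1/(21174488302937/576) = 576/21174488302937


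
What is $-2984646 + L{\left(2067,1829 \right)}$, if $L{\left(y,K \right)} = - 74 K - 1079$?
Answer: $-3121071$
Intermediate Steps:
$L{\left(y,K \right)} = -1079 - 74 K$
$-2984646 + L{\left(2067,1829 \right)} = -2984646 - 136425 = -3121071$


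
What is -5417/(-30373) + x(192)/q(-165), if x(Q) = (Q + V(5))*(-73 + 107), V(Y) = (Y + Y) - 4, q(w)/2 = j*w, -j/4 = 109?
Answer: 7453553/33106570 ≈ 0.22514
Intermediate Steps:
j = -436 (j = -4*109 = -436)
q(w) = -872*w (q(w) = 2*(-436*w) = -872*w)
V(Y) = -4 + 2*Y (V(Y) = 2*Y - 4 = -4 + 2*Y)
x(Q) = 204 + 34*Q (x(Q) = (Q + (-4 + 2*5))*(-73 + 107) = (Q + (-4 + 10))*34 = (Q + 6)*34 = (6 + Q)*34 = 204 + 34*Q)
-5417/(-30373) + x(192)/q(-165) = -5417/(-30373) + (204 + 34*192)/((-872*(-165))) = -5417*(-1/30373) + (204 + 6528)/143880 = 5417/30373 + 6732*(1/143880) = 5417/30373 + 51/1090 = 7453553/33106570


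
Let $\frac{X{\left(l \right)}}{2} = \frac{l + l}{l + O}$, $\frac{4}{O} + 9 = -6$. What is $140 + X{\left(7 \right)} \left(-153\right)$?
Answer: $- \frac{50120}{101} \approx -496.24$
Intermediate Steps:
$O = - \frac{4}{15}$ ($O = \frac{4}{-9 - 6} = \frac{4}{-15} = 4 \left(- \frac{1}{15}\right) = - \frac{4}{15} \approx -0.26667$)
$X{\left(l \right)} = \frac{4 l}{- \frac{4}{15} + l}$ ($X{\left(l \right)} = 2 \frac{l + l}{l - \frac{4}{15}} = 2 \frac{2 l}{- \frac{4}{15} + l} = \frac{4 l}{- \frac{4}{15} + l}$)
$140 + X{\left(7 \right)} \left(-153\right) = 140 + 60 \cdot 7 \frac{1}{-4 + 15 \cdot 7} \left(-153\right) = 140 + 60 \cdot 7 \frac{1}{-4 + 105} \left(-153\right) = 140 + 60 \cdot 7 \cdot \frac{1}{101} \left(-153\right) = 140 + \frac{420}{101} \left(-153\right) = 140 - \frac{64260}{101} = - \frac{50120}{101}$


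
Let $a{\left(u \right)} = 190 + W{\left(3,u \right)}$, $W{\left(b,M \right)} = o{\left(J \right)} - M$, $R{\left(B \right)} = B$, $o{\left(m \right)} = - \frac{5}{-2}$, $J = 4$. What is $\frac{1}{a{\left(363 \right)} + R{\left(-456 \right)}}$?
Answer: $- \frac{2}{1253} \approx -0.0015962$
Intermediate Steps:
$o{\left(m \right)} = \frac{5}{2}$ ($o{\left(m \right)} = \left(-5\right) \left(- \frac{1}{2}\right) = \frac{5}{2}$)
$W{\left(b,M \right)} = \frac{5}{2} - M$
$a{\left(u \right)} = \frac{385}{2} - u$ ($a{\left(u \right)} = 190 - \left(- \frac{5}{2} + u\right) = \frac{385}{2} - u$)
$\frac{1}{a{\left(363 \right)} + R{\left(-456 \right)}} = \frac{1}{\left(\frac{385}{2} - 363\right) - 456} = \frac{1}{- \frac{341}{2} - 456} = \frac{1}{- \frac{1253}{2}} = - \frac{2}{1253}$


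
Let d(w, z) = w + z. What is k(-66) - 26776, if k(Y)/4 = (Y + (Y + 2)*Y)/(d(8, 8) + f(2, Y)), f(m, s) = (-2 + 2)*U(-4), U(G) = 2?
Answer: -51473/2 ≈ -25737.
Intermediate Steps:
f(m, s) = 0 (f(m, s) = (-2 + 2)*2 = 0*2 = 0)
k(Y) = Y/4 + Y*(2 + Y)/4 (k(Y) = 4*((Y + (Y + 2)*Y)/((8 + 8) + 0)) = 4*((Y + (2 + Y)*Y)/(16 + 0)) = 4*((Y + Y*(2 + Y))/16) = 4*((Y + Y*(2 + Y))*(1/16)) = 4*(Y/16 + Y*(2 + Y)/16) = Y/4 + Y*(2 + Y)/4)
k(-66) - 26776 = (¼)*(-66)*(3 - 66) - 26776 = (¼)*(-66)*(-63) - 26776 = 2079/2 - 26776 = -51473/2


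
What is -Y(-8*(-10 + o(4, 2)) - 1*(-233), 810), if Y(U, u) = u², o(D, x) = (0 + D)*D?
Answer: -656100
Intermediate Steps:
o(D, x) = D² (o(D, x) = D*D = D²)
-Y(-8*(-10 + o(4, 2)) - 1*(-233), 810) = -1*810² = -1*656100 = -656100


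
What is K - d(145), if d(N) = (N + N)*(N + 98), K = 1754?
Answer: -68716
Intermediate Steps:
d(N) = 2*N*(98 + N) (d(N) = (2*N)*(98 + N) = 2*N*(98 + N))
K - d(145) = 1754 - 2*145*(98 + 145) = 1754 - 2*145*243 = 1754 - 1*70470 = 1754 - 70470 = -68716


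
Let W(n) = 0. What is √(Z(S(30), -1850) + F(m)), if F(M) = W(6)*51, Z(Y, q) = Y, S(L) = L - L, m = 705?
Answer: 0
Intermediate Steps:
S(L) = 0
F(M) = 0 (F(M) = 0*51 = 0)
√(Z(S(30), -1850) + F(m)) = √(0 + 0) = √0 = 0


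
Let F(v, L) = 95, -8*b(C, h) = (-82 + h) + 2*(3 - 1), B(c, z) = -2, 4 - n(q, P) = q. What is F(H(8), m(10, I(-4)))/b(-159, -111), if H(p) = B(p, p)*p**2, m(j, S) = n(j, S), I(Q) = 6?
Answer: 760/189 ≈ 4.0212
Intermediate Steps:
n(q, P) = 4 - q
b(C, h) = 39/4 - h/8 (b(C, h) = -((-82 + h) + 2*(3 - 1))/8 = -((-82 + h) + 2*2)/8 = -((-82 + h) + 4)/8 = -(-78 + h)/8 = 39/4 - h/8)
m(j, S) = 4 - j
H(p) = -2*p**2
F(H(8), m(10, I(-4)))/b(-159, -111) = 95/(39/4 - 1/8*(-111)) = 95/(39/4 + 111/8) = 95/(189/8) = 95*(8/189) = 760/189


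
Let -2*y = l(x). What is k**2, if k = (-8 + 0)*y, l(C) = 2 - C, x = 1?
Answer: 16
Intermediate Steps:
y = -1/2 (y = -(2 - 1*1)/2 = -(2 - 1)/2 = -1/2*1 = -1/2 ≈ -0.50000)
k = 4 (k = (-8 + 0)*(-1/2) = -8*(-1/2) = 4)
k**2 = 4**2 = 16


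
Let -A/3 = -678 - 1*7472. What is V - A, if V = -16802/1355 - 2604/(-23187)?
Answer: -945345108/38645 ≈ -24462.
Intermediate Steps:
A = 24450 (A = -3*(-678 - 1*7472) = -3*(-678 - 7472) = -3*(-8150) = 24450)
V = -474858/38645 (V = -16802*1/1355 - 2604*(-1/23187) = -62/5 + 868/7729 = -474858/38645 ≈ -12.288)
V - A = -474858/38645 - 1*24450 = -474858/38645 - 24450 = -945345108/38645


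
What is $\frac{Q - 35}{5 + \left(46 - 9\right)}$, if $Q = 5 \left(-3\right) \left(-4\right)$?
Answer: $\frac{25}{42} \approx 0.59524$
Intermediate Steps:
$Q = 60$ ($Q = \left(-15\right) \left(-4\right) = 60$)
$\frac{Q - 35}{5 + \left(46 - 9\right)} = \frac{60 - 35}{5 + \left(46 - 9\right)} = \frac{25}{5 + 37} = \frac{25}{42}$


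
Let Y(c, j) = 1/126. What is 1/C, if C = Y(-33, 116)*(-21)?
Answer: -6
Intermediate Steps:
Y(c, j) = 1/126
C = -⅙ (C = (1/126)*(-21) = -⅙ ≈ -0.16667)
1/C = 1/(-⅙) = -6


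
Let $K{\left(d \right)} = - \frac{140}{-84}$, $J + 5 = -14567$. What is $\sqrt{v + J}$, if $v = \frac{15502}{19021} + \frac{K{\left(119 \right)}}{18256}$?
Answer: $\frac{5 i \sqrt{74730805082665221}}{11323284} \approx 120.71 i$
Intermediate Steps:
$J = -14572$ ($J = -5 - 14567 = -14572$)
$K{\left(d \right)} = \frac{5}{3}$ ($K{\left(d \right)} = \left(-140\right) \left(- \frac{1}{84}\right) = \frac{5}{3}$)
$v = \frac{36917767}{45293136}$ ($v = \frac{15502}{19021} + \frac{5}{3 \cdot 18256} = 15502 \cdot \frac{1}{19021} + \frac{5}{3} \cdot \frac{1}{18256} = \frac{674}{827} + \frac{5}{54768} = \frac{36917767}{45293136} \approx 0.81509$)
$\sqrt{v + J} = \sqrt{\frac{36917767}{45293136} - 14572} = \sqrt{- \frac{659974660025}{45293136}} = \frac{5 i \sqrt{74730805082665221}}{11323284}$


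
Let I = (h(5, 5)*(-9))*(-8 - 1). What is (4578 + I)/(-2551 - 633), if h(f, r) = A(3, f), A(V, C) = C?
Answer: -4983/3184 ≈ -1.5650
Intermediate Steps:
h(f, r) = f
I = 405 (I = (5*(-9))*(-8 - 1) = -45*(-9) = 405)
(4578 + I)/(-2551 - 633) = (4578 + 405)/(-2551 - 633) = 4983/(-3184) = 4983*(-1/3184) = -4983/3184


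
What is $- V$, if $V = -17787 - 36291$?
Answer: $54078$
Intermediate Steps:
$V = -54078$
$- V = \left(-1\right) \left(-54078\right) = 54078$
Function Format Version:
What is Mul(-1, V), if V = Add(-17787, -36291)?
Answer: 54078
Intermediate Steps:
V = -54078
Mul(-1, V) = Mul(-1, -54078) = 54078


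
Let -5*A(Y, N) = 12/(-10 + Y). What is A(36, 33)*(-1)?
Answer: 6/65 ≈ 0.092308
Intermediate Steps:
A(Y, N) = -12/(5*(-10 + Y))
A(36, 33)*(-1) = -12/(-50 + 5*36)*(-1) = -12/(-50 + 180)*(-1) = -12/130*(-1) = -12*1/130*(-1) = -6/65*(-1) = 6/65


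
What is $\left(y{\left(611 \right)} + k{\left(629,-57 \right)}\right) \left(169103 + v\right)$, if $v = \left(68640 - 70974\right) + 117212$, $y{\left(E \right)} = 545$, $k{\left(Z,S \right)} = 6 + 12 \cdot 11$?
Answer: $193959023$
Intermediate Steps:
$k{\left(Z,S \right)} = 138$ ($k{\left(Z,S \right)} = 6 + 132 = 138$)
$v = 114878$ ($v = -2334 + 117212 = 114878$)
$\left(y{\left(611 \right)} + k{\left(629,-57 \right)}\right) \left(169103 + v\right) = \left(545 + 138\right) \left(169103 + 114878\right) = 683 \cdot 283981 = 193959023$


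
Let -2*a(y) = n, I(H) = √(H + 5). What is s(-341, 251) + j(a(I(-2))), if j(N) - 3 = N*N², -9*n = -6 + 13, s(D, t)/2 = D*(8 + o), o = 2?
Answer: -39756401/5832 ≈ -6816.9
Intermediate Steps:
I(H) = √(5 + H)
s(D, t) = 20*D (s(D, t) = 2*(D*(8 + 2)) = 2*(D*10) = 2*(10*D) = 20*D)
n = -7/9 (n = -(-6 + 13)/9 = -⅑*7 = -7/9 ≈ -0.77778)
a(y) = 7/18 (a(y) = -½*(-7/9) = 7/18)
j(N) = 3 + N³ (j(N) = 3 + N*N² = 3 + N³)
s(-341, 251) + j(a(I(-2))) = 20*(-341) + (3 + (7/18)³) = -6820 + (3 + 343/5832) = -6820 + 17839/5832 = -39756401/5832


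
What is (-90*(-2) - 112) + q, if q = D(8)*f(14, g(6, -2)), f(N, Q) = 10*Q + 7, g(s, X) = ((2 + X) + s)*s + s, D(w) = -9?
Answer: -3775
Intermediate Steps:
g(s, X) = s + s*(2 + X + s) (g(s, X) = (2 + X + s)*s + s = s*(2 + X + s) + s = s + s*(2 + X + s))
f(N, Q) = 7 + 10*Q
q = -3843 (q = -9*(7 + 10*(6*(3 - 2 + 6))) = -9*(7 + 10*(6*7)) = -9*(7 + 10*42) = -9*(7 + 420) = -9*427 = -3843)
(-90*(-2) - 112) + q = (-90*(-2) - 112) - 3843 = (180 - 112) - 3843 = 68 - 3843 = -3775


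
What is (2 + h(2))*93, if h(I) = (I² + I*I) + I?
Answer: 1116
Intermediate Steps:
h(I) = I + 2*I² (h(I) = (I² + I²) + I = 2*I² + I = I + 2*I²)
(2 + h(2))*93 = (2 + 2*(1 + 2*2))*93 = (2 + 2*(1 + 4))*93 = (2 + 2*5)*93 = (2 + 10)*93 = 12*93 = 1116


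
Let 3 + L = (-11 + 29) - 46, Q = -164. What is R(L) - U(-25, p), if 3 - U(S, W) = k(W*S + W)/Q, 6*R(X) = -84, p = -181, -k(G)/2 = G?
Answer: 1475/41 ≈ 35.976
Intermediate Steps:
k(G) = -2*G
L = -31 (L = -3 + ((-11 + 29) - 46) = -3 + (18 - 46) = -3 - 28 = -31)
R(X) = -14 (R(X) = (⅙)*(-84) = -14)
U(S, W) = 3 - W/82 - S*W/82 (U(S, W) = 3 - (-2*(W*S + W))/(-164) = 3 - (-2*(S*W + W))*(-1)/164 = 3 - (-2*(W + S*W))*(-1)/164 = 3 - (-2*W - 2*S*W)*(-1)/164 = 3 - (W/82 + S*W/82) = 3 + (-W/82 - S*W/82) = 3 - W/82 - S*W/82)
R(L) - U(-25, p) = -14 - (3 - 1/82*(-181) - 1/82*(-25)*(-181)) = -14 - (3 + 181/82 - 4525/82) = -14 - 1*(-2049/41) = -14 + 2049/41 = 1475/41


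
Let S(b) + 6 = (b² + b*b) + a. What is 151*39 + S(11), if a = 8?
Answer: 6133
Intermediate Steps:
S(b) = 2 + 2*b² (S(b) = -6 + ((b² + b*b) + 8) = -6 + ((b² + b²) + 8) = -6 + (2*b² + 8) = -6 + (8 + 2*b²) = 2 + 2*b²)
151*39 + S(11) = 151*39 + (2 + 2*11²) = 5889 + (2 + 2*121) = 5889 + (2 + 242) = 5889 + 244 = 6133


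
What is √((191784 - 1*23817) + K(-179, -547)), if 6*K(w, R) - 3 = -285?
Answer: 4*√10495 ≈ 409.78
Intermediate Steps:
K(w, R) = -47 (K(w, R) = ½ + (⅙)*(-285) = ½ - 95/2 = -47)
√((191784 - 1*23817) + K(-179, -547)) = √((191784 - 1*23817) - 47) = √((191784 - 23817) - 47) = √(167967 - 47) = √167920 = 4*√10495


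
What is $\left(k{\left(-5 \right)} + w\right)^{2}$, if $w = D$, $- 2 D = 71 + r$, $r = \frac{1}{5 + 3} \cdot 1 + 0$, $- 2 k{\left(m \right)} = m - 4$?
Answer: $\frac{247009}{256} \approx 964.88$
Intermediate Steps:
$k{\left(m \right)} = 2 - \frac{m}{2}$ ($k{\left(m \right)} = - \frac{m - 4}{2} = - \frac{-4 + m}{2} = 2 - \frac{m}{2}$)
$r = \frac{1}{8}$ ($r = \frac{1}{8} \cdot 1 + 0 = \frac{1}{8} + 0 = \frac{1}{8} \approx 0.125$)
$D = - \frac{569}{16}$ ($D = - \frac{71 + \frac{1}{8}}{2} = \left(- \frac{1}{2}\right) \frac{569}{8} = - \frac{569}{16} \approx -35.563$)
$w = - \frac{569}{16} \approx -35.563$
$\left(k{\left(-5 \right)} + w\right)^{2} = \left(\left(2 - - \frac{5}{2}\right) - \frac{569}{16}\right)^{2} = \left(\left(2 + \frac{5}{2}\right) - \frac{569}{16}\right)^{2} = \left(\frac{9}{2} - \frac{569}{16}\right)^{2} = \left(- \frac{497}{16}\right)^{2} = \frac{247009}{256}$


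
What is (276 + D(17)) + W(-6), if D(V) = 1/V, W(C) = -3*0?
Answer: 4693/17 ≈ 276.06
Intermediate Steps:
W(C) = 0
(276 + D(17)) + W(-6) = (276 + 1/17) + 0 = 4693/17 + 0 = 4693/17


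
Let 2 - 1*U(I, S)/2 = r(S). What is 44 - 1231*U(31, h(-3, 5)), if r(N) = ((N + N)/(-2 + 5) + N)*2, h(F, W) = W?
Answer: 108460/3 ≈ 36153.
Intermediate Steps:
r(N) = 10*N/3 (r(N) = ((2*N)/3 + N)*2 = ((2*N)*(⅓) + N)*2 = (2*N/3 + N)*2 = (5*N/3)*2 = 10*N/3)
U(I, S) = 4 - 20*S/3
44 - 1231*U(31, h(-3, 5)) = 44 - 1231*(4 - 20/3*5) = 44 - 1231*(4 - 100/3) = 44 - 1231*(-88/3) = 44 + 108328/3 = 108460/3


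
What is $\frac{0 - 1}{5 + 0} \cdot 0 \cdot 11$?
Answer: $0$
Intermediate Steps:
$\frac{0 - 1}{5 + 0} \cdot 0 \cdot 11 = - \frac{1}{5} \cdot 0 \cdot 11 = \left(-1\right) \frac{1}{5} \cdot 0 \cdot 11 = \left(- \frac{1}{5}\right) 0 \cdot 11 = 0 \cdot 11 = 0$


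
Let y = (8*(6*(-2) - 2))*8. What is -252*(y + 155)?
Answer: 186732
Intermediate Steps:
y = -896 (y = (8*(-12 - 2))*8 = (8*(-14))*8 = -112*8 = -896)
-252*(y + 155) = -252*(-896 + 155) = -252*(-741) = 186732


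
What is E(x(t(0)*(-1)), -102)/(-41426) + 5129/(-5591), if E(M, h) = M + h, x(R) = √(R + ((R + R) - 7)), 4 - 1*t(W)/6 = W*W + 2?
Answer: -105951836/115806383 - I*√43/41426 ≈ -0.9149 - 0.00015829*I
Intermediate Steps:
t(W) = 12 - 6*W² (t(W) = 24 - 6*(W*W + 2) = 24 - 6*(W² + 2) = 24 - 6*(2 + W²) = 24 + (-12 - 6*W²) = 12 - 6*W²)
x(R) = √(-7 + 3*R) (x(R) = √(R + (2*R - 7)) = √(R + (-7 + 2*R)) = √(-7 + 3*R))
E(x(t(0)*(-1)), -102)/(-41426) + 5129/(-5591) = (√(-7 + 3*((12 - 6*0²)*(-1))) - 102)/(-41426) + 5129/(-5591) = (√(-7 + 3*((12 - 6*0)*(-1))) - 102)*(-1/41426) + 5129*(-1/5591) = (√(-7 + 3*((12 + 0)*(-1))) - 102)*(-1/41426) - 5129/5591 = (√(-7 + 3*(12*(-1))) - 102)*(-1/41426) - 5129/5591 = (√(-7 + 3*(-12)) - 102)*(-1/41426) - 5129/5591 = (√(-7 - 36) - 102)*(-1/41426) - 5129/5591 = (√(-43) - 102)*(-1/41426) - 5129/5591 = (I*√43 - 102)*(-1/41426) - 5129/5591 = (-102 + I*√43)*(-1/41426) - 5129/5591 = (51/20713 - I*√43/41426) - 5129/5591 = -105951836/115806383 - I*√43/41426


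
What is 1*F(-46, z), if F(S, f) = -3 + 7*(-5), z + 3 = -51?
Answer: -38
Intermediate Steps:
z = -54 (z = -3 - 51 = -54)
F(S, f) = -38 (F(S, f) = -3 - 35 = -38)
1*F(-46, z) = 1*(-38) = -38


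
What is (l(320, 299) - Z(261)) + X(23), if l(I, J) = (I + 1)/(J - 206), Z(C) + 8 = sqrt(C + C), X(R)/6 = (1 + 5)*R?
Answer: 26023/31 - 3*sqrt(58) ≈ 816.60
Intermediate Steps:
X(R) = 36*R (X(R) = 6*((1 + 5)*R) = 6*(6*R) = 36*R)
Z(C) = -8 + sqrt(2)*sqrt(C) (Z(C) = -8 + sqrt(C + C) = -8 + sqrt(2*C) = -8 + sqrt(2)*sqrt(C))
l(I, J) = (1 + I)/(-206 + J)
(l(320, 299) - Z(261)) + X(23) = ((1 + 320)/(-206 + 299) - (-8 + sqrt(2)*sqrt(261))) + 36*23 = (321/93 - (-8 + sqrt(2)*(3*sqrt(29)))) + 828 = ((1/93)*321 - (-8 + 3*sqrt(58))) + 828 = (107/31 + (8 - 3*sqrt(58))) + 828 = (355/31 - 3*sqrt(58)) + 828 = 26023/31 - 3*sqrt(58)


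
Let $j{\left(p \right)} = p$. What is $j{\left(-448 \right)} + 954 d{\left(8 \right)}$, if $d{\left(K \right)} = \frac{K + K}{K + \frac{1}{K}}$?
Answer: $\frac{92992}{65} \approx 1430.6$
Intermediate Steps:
$d{\left(K \right)} = \frac{2 K}{K + \frac{1}{K}}$
$j{\left(-448 \right)} + 954 d{\left(8 \right)} = -448 + 954 \frac{2 \cdot 8^{2}}{1 + 8^{2}} = -448 + 954 \cdot 2 \cdot 64 \frac{1}{1 + 64} = -448 + 954 \cdot 2 \cdot 64 \cdot \frac{1}{65} = -448 + 954 \cdot \frac{128}{65} = -448 + \frac{122112}{65} = \frac{92992}{65}$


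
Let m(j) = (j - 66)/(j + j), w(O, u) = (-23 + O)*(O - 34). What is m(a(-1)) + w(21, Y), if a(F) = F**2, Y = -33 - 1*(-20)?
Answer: -13/2 ≈ -6.5000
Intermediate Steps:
Y = -13 (Y = -33 + 20 = -13)
w(O, u) = (-34 + O)*(-23 + O) (w(O, u) = (-23 + O)*(-34 + O) = (-34 + O)*(-23 + O))
m(j) = (-66 + j)/(2*j) (m(j) = (-66 + j)/((2*j)) = (-66 + j)*(1/(2*j)) = (-66 + j)/(2*j))
m(a(-1)) + w(21, Y) = (-66 + (-1)**2)/(2*((-1)**2)) + (782 + 21**2 - 57*21) = (1/2)*(-66 + 1)/1 + (782 + 441 - 1197) = (1/2)*1*(-65) + 26 = -65/2 + 26 = -13/2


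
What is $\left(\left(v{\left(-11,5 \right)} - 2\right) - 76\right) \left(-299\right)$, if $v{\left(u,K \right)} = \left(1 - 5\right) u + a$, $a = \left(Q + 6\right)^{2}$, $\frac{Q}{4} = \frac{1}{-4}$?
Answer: $2691$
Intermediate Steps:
$Q = -1$ ($Q = \frac{4}{-4} = 4 \left(- \frac{1}{4}\right) = -1$)
$a = 25$ ($a = \left(-1 + 6\right)^{2} = 5^{2} = 25$)
$v{\left(u,K \right)} = 25 - 4 u$ ($v{\left(u,K \right)} = \left(1 - 5\right) u + 25 = - 4 u + 25 = 25 - 4 u$)
$\left(\left(v{\left(-11,5 \right)} - 2\right) - 76\right) \left(-299\right) = \left(\left(\left(25 - -44\right) - 2\right) - 76\right) \left(-299\right) = \left(\left(\left(25 + 44\right) - 2\right) - 76\right) \left(-299\right) = \left(\left(69 - 2\right) - 76\right) \left(-299\right) = \left(67 - 76\right) \left(-299\right) = \left(-9\right) \left(-299\right) = 2691$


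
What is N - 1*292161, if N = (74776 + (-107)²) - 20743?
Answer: -226679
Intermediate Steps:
N = 65482 (N = (74776 + 11449) - 20743 = 86225 - 20743 = 65482)
N - 1*292161 = 65482 - 1*292161 = 65482 - 292161 = -226679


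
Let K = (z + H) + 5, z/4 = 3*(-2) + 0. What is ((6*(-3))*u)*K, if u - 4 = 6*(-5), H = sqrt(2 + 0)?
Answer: -8892 + 468*sqrt(2) ≈ -8230.2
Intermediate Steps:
H = sqrt(2) ≈ 1.4142
z = -24 (z = 4*(3*(-2) + 0) = 4*(-6 + 0) = 4*(-6) = -24)
u = -26 (u = 4 + 6*(-5) = 4 - 30 = -26)
K = -19 + sqrt(2) (K = (-24 + sqrt(2)) + 5 = -19 + sqrt(2) ≈ -17.586)
((6*(-3))*u)*K = ((6*(-3))*(-26))*(-19 + sqrt(2)) = (-18*(-26))*(-19 + sqrt(2)) = 468*(-19 + sqrt(2)) = -8892 + 468*sqrt(2)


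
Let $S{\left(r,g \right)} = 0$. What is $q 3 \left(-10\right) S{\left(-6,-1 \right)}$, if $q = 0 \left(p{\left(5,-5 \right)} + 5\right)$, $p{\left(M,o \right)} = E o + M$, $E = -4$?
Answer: $0$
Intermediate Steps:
$p{\left(M,o \right)} = M - 4 o$ ($p{\left(M,o \right)} = - 4 o + M = M - 4 o$)
$q = 0$ ($q = 0 \left(\left(5 - -20\right) + 5\right) = 0 \left(\left(5 + 20\right) + 5\right) = 0 \left(25 + 5\right) = 0 \cdot 30 = 0$)
$q 3 \left(-10\right) S{\left(-6,-1 \right)} = 0 \cdot 3 \left(-10\right) 0 = 0 \left(-10\right) 0 = 0 \cdot 0 = 0$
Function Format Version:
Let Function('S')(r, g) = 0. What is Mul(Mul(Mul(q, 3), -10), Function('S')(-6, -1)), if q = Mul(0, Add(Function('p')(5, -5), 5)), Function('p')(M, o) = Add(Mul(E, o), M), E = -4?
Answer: 0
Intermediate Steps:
Function('p')(M, o) = Add(M, Mul(-4, o)) (Function('p')(M, o) = Add(Mul(-4, o), M) = Add(M, Mul(-4, o)))
q = 0 (q = Mul(0, Add(Add(5, Mul(-4, -5)), 5)) = Mul(0, Add(Add(5, 20), 5)) = Mul(0, Add(25, 5)) = Mul(0, 30) = 0)
Mul(Mul(Mul(q, 3), -10), Function('S')(-6, -1)) = Mul(Mul(Mul(0, 3), -10), 0) = Mul(Mul(0, -10), 0) = Mul(0, 0) = 0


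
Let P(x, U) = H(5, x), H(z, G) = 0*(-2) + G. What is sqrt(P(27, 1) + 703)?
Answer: sqrt(730) ≈ 27.019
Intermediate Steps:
H(z, G) = G (H(z, G) = 0 + G = G)
P(x, U) = x
sqrt(P(27, 1) + 703) = sqrt(27 + 703) = sqrt(730)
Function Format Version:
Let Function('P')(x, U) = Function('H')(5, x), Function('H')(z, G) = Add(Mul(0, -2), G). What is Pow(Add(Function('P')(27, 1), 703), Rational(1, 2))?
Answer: Pow(730, Rational(1, 2)) ≈ 27.019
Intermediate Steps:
Function('H')(z, G) = G (Function('H')(z, G) = Add(0, G) = G)
Function('P')(x, U) = x
Pow(Add(Function('P')(27, 1), 703), Rational(1, 2)) = Pow(Add(27, 703), Rational(1, 2)) = Pow(730, Rational(1, 2))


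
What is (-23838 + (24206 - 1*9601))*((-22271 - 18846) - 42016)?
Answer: 767566989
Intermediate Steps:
(-23838 + (24206 - 1*9601))*((-22271 - 18846) - 42016) = (-23838 + (24206 - 9601))*(-41117 - 42016) = (-23838 + 14605)*(-83133) = -9233*(-83133) = 767566989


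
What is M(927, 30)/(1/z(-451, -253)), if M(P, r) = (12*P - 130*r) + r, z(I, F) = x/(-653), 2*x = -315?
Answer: 1142505/653 ≈ 1749.6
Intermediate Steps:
x = -315/2 (x = (½)*(-315) = -315/2 ≈ -157.50)
z(I, F) = 315/1306 (z(I, F) = -315/2/(-653) = -315/2*(-1/653) = 315/1306)
M(P, r) = -129*r + 12*P (M(P, r) = (-130*r + 12*P) + r = -129*r + 12*P)
M(927, 30)/(1/z(-451, -253)) = (-129*30 + 12*927)/(1/(315/1306)) = (-3870 + 11124)/(1306/315) = 7254*(315/1306) = 1142505/653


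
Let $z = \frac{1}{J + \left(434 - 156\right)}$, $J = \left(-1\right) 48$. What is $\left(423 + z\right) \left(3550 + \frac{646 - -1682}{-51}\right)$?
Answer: $\frac{170471001}{115} \approx 1.4824 \cdot 10^{6}$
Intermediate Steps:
$J = -48$
$z = \frac{1}{230}$ ($z = \frac{1}{-48 + \left(434 - 156\right)} = \frac{1}{-48 + 278} = \frac{1}{230} \approx 0.0043478$)
$\left(423 + z\right) \left(3550 + \frac{646 - -1682}{-51}\right) = \left(423 + \frac{1}{230}\right) \left(3550 + \frac{646 - -1682}{-51}\right) = \frac{97291 \left(3550 + \left(646 + 1682\right) \left(- \frac{1}{51}\right)\right)}{230} = \frac{97291 \left(3550 + 2328 \left(- \frac{1}{51}\right)\right)}{230} = \frac{97291 \left(3550 - \frac{776}{17}\right)}{230} = \frac{97291}{230} \cdot \frac{59574}{17} = \frac{170471001}{115}$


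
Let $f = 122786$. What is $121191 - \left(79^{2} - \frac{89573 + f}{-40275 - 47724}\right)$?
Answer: $\frac{10115272691}{87999} \approx 1.1495 \cdot 10^{5}$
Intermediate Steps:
$121191 - \left(79^{2} - \frac{89573 + f}{-40275 - 47724}\right) = 121191 - \left(79^{2} - \frac{89573 + 122786}{-40275 - 47724}\right) = 121191 - \left(6241 - \frac{212359}{-87999}\right) = 121191 - \left(6241 - 212359 \left(- \frac{1}{87999}\right)\right) = 121191 - \left(6241 - - \frac{212359}{87999}\right) = 121191 - \left(6241 + \frac{212359}{87999}\right) = 121191 - \frac{549414118}{87999} = \frac{10115272691}{87999}$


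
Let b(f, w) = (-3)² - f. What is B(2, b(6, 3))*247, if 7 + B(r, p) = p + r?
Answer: -494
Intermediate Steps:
b(f, w) = 9 - f
B(r, p) = -7 + p + r (B(r, p) = -7 + (p + r) = -7 + p + r)
B(2, b(6, 3))*247 = (-7 + (9 - 1*6) + 2)*247 = (-7 + (9 - 6) + 2)*247 = (-7 + 3 + 2)*247 = -2*247 = -494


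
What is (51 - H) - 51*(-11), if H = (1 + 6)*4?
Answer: 584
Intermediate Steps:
H = 28 (H = 7*4 = 28)
(51 - H) - 51*(-11) = (51 - 1*28) - 51*(-11) = (51 - 28) + 561 = 23 + 561 = 584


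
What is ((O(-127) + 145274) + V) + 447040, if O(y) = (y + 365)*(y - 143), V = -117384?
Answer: 410670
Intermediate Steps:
O(y) = (-143 + y)*(365 + y) (O(y) = (365 + y)*(-143 + y) = (-143 + y)*(365 + y))
((O(-127) + 145274) + V) + 447040 = (((-52195 + (-127)**2 + 222*(-127)) + 145274) - 117384) + 447040 = (((-52195 + 16129 - 28194) + 145274) - 117384) + 447040 = ((-64260 + 145274) - 117384) + 447040 = (81014 - 117384) + 447040 = -36370 + 447040 = 410670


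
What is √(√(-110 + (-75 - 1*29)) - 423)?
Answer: √(-423 + I*√214) ≈ 0.3556 + 20.57*I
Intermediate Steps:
√(√(-110 + (-75 - 1*29)) - 423) = √(√(-110 + (-75 - 29)) - 423) = √(√(-110 - 104) - 423) = √(√(-214) - 423) = √(I*√214 - 423) = √(-423 + I*√214)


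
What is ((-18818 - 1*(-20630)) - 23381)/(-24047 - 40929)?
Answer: 21569/64976 ≈ 0.33195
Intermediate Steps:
((-18818 - 1*(-20630)) - 23381)/(-24047 - 40929) = ((-18818 + 20630) - 23381)/(-64976) = (1812 - 23381)*(-1/64976) = -21569*(-1/64976) = 21569/64976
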